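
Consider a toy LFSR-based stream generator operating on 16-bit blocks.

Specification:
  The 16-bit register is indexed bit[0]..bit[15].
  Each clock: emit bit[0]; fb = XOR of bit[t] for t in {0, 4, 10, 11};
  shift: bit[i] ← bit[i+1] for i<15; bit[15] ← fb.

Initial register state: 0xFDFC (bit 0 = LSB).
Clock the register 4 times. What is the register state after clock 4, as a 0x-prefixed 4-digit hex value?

0x3FDF

reg_0 = 0xFDFC
clock 1: out=0, reg = 0xFEFE
clock 2: out=0, reg = 0xFF7F
clock 3: out=1, reg = 0x7FBF
clock 4: out=1, reg = 0x3FDF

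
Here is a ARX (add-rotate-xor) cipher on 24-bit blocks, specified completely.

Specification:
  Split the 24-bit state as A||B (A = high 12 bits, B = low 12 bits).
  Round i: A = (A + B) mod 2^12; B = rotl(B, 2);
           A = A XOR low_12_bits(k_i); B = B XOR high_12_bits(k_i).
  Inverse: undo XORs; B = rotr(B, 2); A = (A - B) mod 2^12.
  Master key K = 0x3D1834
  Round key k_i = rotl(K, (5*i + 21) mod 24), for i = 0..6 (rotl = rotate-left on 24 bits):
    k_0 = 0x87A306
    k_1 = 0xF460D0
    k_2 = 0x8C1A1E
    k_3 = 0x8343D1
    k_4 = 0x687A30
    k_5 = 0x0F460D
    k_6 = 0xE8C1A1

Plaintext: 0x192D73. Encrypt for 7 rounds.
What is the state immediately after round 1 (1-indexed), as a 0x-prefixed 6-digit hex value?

0xC03DB5

s_0 = plaintext = 0x192D73
s_1 = Round(s_0, k_0) = 0xC03DB5
s_2 = Round(s_1, k_1) = 0x968991
s_3 = Round(s_2, k_2) = 0x8E7E87
s_4 = Round(s_3, k_3) = 0x4BF22B
s_5 = Round(s_4, k_4) = 0xCDAE2B
s_6 = Round(s_5, k_5) = 0xD0885B
s_7 = Round(s_6, k_6) = 0x4C2FE2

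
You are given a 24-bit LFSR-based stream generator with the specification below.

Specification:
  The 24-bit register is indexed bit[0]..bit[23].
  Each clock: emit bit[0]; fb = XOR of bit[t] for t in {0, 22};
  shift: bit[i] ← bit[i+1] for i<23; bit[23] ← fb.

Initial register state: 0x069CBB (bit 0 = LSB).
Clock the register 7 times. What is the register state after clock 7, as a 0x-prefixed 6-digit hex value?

0x4E0D39

reg_0 = 0x069CBB
clock 1: out=1, reg = 0x834E5D
clock 2: out=1, reg = 0xC1A72E
clock 3: out=0, reg = 0xE0D397
clock 4: out=1, reg = 0x7069CB
clock 5: out=1, reg = 0x3834E5
clock 6: out=1, reg = 0x9C1A72
clock 7: out=0, reg = 0x4E0D39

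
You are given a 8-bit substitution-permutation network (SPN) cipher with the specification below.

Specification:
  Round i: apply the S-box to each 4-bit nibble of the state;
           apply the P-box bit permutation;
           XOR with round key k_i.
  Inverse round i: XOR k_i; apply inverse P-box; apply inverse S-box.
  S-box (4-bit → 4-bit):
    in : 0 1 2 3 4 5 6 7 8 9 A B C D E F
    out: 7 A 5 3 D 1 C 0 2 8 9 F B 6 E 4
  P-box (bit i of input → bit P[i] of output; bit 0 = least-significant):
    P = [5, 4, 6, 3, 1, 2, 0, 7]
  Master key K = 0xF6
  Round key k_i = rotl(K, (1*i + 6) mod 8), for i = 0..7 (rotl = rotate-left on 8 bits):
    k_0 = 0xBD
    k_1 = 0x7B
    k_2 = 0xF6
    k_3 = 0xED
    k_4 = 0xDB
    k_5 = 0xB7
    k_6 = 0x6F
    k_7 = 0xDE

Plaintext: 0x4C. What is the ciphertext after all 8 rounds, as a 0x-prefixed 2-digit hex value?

s_0 = plaintext = 0x4C
s_1 = Round(s_0, k_0) = 0x06
s_2 = Round(s_1, k_1) = 0x34
s_3 = Round(s_2, k_2) = 0x98
s_4 = Round(s_3, k_3) = 0x7D
s_5 = Round(s_4, k_4) = 0x8B
s_6 = Round(s_5, k_5) = 0xCB
s_7 = Round(s_6, k_6) = 0x91
s_8 = Round(s_7, k_7) = 0x46

0x46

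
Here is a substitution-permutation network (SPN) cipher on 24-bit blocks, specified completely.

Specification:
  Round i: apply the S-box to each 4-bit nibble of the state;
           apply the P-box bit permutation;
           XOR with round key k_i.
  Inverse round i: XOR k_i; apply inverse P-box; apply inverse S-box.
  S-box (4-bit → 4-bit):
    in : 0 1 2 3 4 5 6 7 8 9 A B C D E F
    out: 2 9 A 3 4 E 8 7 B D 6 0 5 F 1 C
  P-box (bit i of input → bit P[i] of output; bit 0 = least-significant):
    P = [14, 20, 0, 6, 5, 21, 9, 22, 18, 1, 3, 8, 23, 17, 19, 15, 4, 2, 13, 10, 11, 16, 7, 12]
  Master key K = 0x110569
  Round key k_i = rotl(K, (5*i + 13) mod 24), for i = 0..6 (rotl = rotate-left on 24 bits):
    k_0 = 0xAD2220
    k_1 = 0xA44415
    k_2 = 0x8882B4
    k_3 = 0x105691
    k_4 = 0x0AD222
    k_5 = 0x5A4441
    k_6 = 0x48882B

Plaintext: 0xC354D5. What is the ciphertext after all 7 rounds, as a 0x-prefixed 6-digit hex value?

s_0 = plaintext = 0xC354D5
s_1 = Round(s_0, k_0) = 0xD7A8DD
s_2 = Round(s_1, k_1) = 0xDB3FE2
s_3 = Round(s_2, k_2) = 0x1B9B5C
s_4 = Round(s_3, k_3) = 0xF88C90
s_5 = Round(s_4, k_4) = 0xDC449E
s_6 = Round(s_5, k_5) = 0x133EF9
s_7 = Round(s_6, k_6) = 0x8ED27E

0x8ED27E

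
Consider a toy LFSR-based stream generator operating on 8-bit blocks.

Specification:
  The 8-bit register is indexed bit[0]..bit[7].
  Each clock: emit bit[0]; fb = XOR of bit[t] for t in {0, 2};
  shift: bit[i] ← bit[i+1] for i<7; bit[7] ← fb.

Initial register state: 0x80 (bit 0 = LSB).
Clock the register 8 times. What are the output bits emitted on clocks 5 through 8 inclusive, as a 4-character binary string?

reg_0 = 0x80
clock 1: out=0, reg = 0x40
clock 2: out=0, reg = 0x20
clock 3: out=0, reg = 0x10
clock 4: out=0, reg = 0x08
clock 5: out=0, reg = 0x04
clock 6: out=0, reg = 0x82
clock 7: out=0, reg = 0x41
clock 8: out=1, reg = 0xA0

0001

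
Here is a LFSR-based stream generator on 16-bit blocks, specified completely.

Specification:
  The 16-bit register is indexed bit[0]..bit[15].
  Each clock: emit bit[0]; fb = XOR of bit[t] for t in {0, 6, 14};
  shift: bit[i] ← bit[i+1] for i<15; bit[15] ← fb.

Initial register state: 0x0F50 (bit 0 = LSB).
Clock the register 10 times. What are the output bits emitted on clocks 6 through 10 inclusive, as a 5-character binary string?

01011

reg_0 = 0x0F50
clock 1: out=0, reg = 0x87A8
clock 2: out=0, reg = 0x43D4
clock 3: out=0, reg = 0x21EA
clock 4: out=0, reg = 0x90F5
clock 5: out=1, reg = 0x487A
clock 6: out=0, reg = 0x243D
clock 7: out=1, reg = 0x921E
clock 8: out=0, reg = 0x490F
clock 9: out=1, reg = 0x2487
clock 10: out=1, reg = 0x9243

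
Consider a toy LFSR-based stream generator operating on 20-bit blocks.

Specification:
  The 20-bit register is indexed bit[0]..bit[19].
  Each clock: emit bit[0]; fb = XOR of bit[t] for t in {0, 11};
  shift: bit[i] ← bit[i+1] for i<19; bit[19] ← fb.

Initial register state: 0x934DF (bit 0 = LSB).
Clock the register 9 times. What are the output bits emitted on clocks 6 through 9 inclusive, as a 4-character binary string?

0110

reg_0 = 0x934DF
clock 1: out=1, reg = 0xC9A6F
clock 2: out=1, reg = 0x64D37
clock 3: out=1, reg = 0x3269B
clock 4: out=1, reg = 0x9934D
clock 5: out=1, reg = 0xCC9A6
clock 6: out=0, reg = 0xE64D3
clock 7: out=1, reg = 0xF3269
clock 8: out=1, reg = 0xF9934
clock 9: out=0, reg = 0xFCC9A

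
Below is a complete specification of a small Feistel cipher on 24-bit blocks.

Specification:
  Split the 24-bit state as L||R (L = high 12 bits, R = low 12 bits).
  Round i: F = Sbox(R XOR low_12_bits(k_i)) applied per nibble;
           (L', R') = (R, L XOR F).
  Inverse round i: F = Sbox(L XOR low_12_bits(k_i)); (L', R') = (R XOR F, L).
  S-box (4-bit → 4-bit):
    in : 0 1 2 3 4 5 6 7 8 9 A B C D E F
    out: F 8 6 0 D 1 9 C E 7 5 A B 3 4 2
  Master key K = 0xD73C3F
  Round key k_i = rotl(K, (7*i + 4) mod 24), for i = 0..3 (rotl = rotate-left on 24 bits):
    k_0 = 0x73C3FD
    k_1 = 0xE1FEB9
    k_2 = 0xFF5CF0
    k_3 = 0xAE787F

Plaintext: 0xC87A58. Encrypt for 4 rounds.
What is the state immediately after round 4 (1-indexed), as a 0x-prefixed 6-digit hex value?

s_0 = plaintext = 0xC87A58
s_1 = Round(s_0, k_0) = 0xA58BD6
s_2 = Round(s_1, k_1) = 0xBD6BCA
s_3 = Round(s_2, k_2) = 0xBCA7D3
s_4 = Round(s_3, k_3) = 0x7D3991

0x7D3991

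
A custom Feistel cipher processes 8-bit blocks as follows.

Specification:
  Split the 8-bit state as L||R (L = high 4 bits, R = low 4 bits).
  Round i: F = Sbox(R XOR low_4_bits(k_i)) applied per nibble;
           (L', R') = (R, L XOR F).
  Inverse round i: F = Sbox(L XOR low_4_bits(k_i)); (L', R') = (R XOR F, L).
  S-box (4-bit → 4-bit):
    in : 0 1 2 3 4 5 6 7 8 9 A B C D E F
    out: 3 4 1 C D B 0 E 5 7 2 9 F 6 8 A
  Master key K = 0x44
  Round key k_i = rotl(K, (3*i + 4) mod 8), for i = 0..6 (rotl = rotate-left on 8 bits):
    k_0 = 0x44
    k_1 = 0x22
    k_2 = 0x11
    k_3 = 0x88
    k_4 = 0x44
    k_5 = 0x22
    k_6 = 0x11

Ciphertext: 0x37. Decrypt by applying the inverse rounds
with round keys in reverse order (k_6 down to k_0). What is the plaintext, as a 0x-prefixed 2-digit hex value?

s_0 = ciphertext = 0x37
s_1 = InvRound(s_0, k_6) = 0x63
s_2 = InvRound(s_1, k_5) = 0xE6
s_3 = InvRound(s_2, k_4) = 0x4E
s_4 = InvRound(s_3, k_3) = 0x14
s_5 = InvRound(s_4, k_2) = 0x71
s_6 = InvRound(s_5, k_1) = 0xA7
s_7 = InvRound(s_6, k_0) = 0xFA

0xFA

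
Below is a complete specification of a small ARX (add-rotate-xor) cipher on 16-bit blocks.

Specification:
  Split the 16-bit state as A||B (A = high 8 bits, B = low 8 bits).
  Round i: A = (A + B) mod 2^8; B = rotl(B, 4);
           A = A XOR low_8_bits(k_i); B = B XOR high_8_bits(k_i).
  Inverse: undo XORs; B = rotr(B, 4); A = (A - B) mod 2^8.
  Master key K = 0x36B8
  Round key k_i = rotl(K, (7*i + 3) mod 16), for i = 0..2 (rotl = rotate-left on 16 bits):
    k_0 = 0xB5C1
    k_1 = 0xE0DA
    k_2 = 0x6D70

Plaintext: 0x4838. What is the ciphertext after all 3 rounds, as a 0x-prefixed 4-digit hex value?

s_0 = plaintext = 0x4838
s_1 = Round(s_0, k_0) = 0x4136
s_2 = Round(s_1, k_1) = 0xAD83
s_3 = Round(s_2, k_2) = 0x4055

0x4055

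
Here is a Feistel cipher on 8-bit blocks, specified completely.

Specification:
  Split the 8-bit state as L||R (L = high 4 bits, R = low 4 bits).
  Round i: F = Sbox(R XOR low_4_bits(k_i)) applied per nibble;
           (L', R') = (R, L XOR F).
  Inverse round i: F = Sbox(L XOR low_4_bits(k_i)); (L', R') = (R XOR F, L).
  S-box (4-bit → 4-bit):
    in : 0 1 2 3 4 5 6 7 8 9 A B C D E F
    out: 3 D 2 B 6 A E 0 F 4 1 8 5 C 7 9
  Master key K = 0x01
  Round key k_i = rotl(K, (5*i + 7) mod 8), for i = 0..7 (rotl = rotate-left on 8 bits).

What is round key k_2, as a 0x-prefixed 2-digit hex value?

K = 0x01
k_0 = rotl(K, (5*0+7) mod 8) = rotl(K, 7) = 0x80
k_1 = rotl(K, (5*1+7) mod 8) = rotl(K, 4) = 0x10
k_2 = rotl(K, (5*2+7) mod 8) = rotl(K, 1) = 0x02

0x02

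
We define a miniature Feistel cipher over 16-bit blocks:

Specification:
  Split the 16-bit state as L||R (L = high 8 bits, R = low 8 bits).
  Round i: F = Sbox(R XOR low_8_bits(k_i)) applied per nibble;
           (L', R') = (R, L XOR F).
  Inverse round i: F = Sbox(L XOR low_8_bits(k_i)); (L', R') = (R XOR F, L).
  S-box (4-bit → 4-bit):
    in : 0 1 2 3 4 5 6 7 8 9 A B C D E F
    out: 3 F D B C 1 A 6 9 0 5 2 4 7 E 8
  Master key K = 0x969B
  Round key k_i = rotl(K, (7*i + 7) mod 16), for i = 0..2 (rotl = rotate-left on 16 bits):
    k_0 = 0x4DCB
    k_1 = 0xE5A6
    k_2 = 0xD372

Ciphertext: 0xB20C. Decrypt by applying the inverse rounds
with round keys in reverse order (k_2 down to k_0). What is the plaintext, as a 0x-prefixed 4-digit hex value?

0x4F52

s_0 = ciphertext = 0xB20C
s_1 = InvRound(s_0, k_2) = 0x4FB2
s_2 = InvRound(s_1, k_1) = 0x524F
s_3 = InvRound(s_2, k_0) = 0x4F52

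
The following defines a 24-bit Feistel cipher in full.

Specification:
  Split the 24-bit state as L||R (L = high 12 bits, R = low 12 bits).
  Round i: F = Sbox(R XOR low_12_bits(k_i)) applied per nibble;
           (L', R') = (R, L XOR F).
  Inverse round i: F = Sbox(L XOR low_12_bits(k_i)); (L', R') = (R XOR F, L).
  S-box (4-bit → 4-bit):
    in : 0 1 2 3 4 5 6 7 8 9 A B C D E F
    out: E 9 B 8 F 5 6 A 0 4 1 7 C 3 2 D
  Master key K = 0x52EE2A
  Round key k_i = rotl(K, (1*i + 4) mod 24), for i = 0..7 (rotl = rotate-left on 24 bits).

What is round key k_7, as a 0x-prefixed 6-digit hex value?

K = 0x52EE2A
k_0 = rotl(K, (1*0+4) mod 24) = rotl(K, 4) = 0x2EE2A5
k_1 = rotl(K, (1*1+4) mod 24) = rotl(K, 5) = 0x5DC54A
k_2 = rotl(K, (1*2+4) mod 24) = rotl(K, 6) = 0xBB8A94
k_3 = rotl(K, (1*3+4) mod 24) = rotl(K, 7) = 0x771529
k_4 = rotl(K, (1*4+4) mod 24) = rotl(K, 8) = 0xEE2A52
k_5 = rotl(K, (1*5+4) mod 24) = rotl(K, 9) = 0xDC54A5
k_6 = rotl(K, (1*6+4) mod 24) = rotl(K, 10) = 0xB8A94B
k_7 = rotl(K, (1*7+4) mod 24) = rotl(K, 11) = 0x715297

0x715297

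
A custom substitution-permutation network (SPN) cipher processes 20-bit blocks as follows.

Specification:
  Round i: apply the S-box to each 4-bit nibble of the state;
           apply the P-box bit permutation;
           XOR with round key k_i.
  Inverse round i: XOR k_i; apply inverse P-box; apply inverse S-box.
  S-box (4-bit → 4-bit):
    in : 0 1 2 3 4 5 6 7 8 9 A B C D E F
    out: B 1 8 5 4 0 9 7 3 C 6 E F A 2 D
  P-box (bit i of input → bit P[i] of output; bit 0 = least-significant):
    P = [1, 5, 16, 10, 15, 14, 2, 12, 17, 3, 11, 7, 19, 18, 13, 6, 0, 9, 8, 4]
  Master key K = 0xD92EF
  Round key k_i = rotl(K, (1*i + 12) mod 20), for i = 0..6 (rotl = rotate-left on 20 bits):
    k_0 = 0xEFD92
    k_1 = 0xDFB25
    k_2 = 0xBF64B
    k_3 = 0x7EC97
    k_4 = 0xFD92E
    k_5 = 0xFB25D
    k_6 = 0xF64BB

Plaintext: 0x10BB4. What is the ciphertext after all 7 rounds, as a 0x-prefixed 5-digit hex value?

s_0 = plaintext = 0x10BB4
s_1 = Round(s_0, k_0) = 0x3A55F
s_2 = Round(s_1, k_1) = 0x8DE26
s_3 = Round(s_2, k_2) = 0xFE000
s_4 = Round(s_3, k_3) = 0x1392C
s_5 = Round(s_4, k_4) = 0x6E58D
s_6 = Round(s_5, k_5) = 0xB766C
s_7 = Round(s_6, k_6) = 0x0D309

0x0D309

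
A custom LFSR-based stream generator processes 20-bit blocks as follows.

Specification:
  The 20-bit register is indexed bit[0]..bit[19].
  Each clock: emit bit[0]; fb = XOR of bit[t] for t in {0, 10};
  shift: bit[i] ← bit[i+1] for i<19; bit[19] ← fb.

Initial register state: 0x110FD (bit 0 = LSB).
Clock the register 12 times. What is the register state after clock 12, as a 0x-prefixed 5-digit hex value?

reg_0 = 0x110FD
clock 1: out=1, reg = 0x8887E
clock 2: out=0, reg = 0x4443F
clock 3: out=1, reg = 0x2221F
clock 4: out=1, reg = 0x9110F
clock 5: out=1, reg = 0xC8887
clock 6: out=1, reg = 0xE4443
clock 7: out=1, reg = 0x72221
clock 8: out=1, reg = 0xB9110
clock 9: out=0, reg = 0x5C888
clock 10: out=0, reg = 0x2E444
clock 11: out=0, reg = 0x97222
clock 12: out=0, reg = 0x4B911

0x4B911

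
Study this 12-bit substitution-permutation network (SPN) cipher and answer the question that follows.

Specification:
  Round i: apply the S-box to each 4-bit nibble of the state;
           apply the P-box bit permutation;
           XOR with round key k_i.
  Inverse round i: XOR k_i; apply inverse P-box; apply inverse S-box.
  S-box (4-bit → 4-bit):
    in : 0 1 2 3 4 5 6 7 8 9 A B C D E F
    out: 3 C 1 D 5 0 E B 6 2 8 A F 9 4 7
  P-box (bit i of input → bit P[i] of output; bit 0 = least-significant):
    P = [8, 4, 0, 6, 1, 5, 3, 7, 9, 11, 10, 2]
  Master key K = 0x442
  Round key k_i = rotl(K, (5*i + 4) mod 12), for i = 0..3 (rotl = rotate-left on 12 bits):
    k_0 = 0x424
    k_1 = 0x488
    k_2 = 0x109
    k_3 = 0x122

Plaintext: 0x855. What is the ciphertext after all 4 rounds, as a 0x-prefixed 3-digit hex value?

0x9C1

s_0 = plaintext = 0x855
s_1 = Round(s_0, k_0) = 0x824
s_2 = Round(s_1, k_1) = 0x98B
s_3 = Round(s_2, k_2) = 0x971
s_4 = Round(s_3, k_3) = 0x9C1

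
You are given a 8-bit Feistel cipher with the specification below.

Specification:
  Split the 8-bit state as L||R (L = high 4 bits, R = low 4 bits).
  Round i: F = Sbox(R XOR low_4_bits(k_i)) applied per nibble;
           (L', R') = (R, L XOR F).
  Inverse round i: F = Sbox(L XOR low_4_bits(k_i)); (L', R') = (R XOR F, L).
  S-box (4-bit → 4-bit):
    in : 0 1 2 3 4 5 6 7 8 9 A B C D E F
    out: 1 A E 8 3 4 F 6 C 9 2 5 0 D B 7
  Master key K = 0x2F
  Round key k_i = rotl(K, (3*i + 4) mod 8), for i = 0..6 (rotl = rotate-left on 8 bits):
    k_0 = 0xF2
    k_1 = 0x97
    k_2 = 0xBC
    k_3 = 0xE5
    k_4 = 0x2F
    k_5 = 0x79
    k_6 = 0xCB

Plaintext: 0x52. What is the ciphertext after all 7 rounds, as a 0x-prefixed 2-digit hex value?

s_0 = plaintext = 0x52
s_1 = Round(s_0, k_0) = 0x24
s_2 = Round(s_1, k_1) = 0x4A
s_3 = Round(s_2, k_2) = 0xAB
s_4 = Round(s_3, k_3) = 0xB1
s_5 = Round(s_4, k_4) = 0x10
s_6 = Round(s_5, k_5) = 0x08
s_7 = Round(s_6, k_6) = 0x88

0x88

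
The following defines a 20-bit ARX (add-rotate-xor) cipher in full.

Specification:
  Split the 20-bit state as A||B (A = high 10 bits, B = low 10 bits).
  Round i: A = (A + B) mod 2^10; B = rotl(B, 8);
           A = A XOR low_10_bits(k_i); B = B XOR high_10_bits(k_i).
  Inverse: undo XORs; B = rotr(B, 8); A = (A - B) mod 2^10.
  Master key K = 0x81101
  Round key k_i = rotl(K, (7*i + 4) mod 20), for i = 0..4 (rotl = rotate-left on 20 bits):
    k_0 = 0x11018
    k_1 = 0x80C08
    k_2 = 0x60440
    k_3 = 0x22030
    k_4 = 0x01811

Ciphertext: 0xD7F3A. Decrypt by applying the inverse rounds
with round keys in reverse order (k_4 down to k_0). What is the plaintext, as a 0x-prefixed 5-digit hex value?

s_0 = ciphertext = 0xD7F3A
s_1 = InvRound(s_0, k_4) = 0x96CF3
s_2 = InvRound(s_1, k_3) = 0x1FDEC
s_3 = InvRound(s_2, k_2) = 0xA2DB4
s_4 = InvRound(s_3, k_1) = 0xE92DF
s_5 = InvRound(s_4, k_0) = 0x53A6E

0x53A6E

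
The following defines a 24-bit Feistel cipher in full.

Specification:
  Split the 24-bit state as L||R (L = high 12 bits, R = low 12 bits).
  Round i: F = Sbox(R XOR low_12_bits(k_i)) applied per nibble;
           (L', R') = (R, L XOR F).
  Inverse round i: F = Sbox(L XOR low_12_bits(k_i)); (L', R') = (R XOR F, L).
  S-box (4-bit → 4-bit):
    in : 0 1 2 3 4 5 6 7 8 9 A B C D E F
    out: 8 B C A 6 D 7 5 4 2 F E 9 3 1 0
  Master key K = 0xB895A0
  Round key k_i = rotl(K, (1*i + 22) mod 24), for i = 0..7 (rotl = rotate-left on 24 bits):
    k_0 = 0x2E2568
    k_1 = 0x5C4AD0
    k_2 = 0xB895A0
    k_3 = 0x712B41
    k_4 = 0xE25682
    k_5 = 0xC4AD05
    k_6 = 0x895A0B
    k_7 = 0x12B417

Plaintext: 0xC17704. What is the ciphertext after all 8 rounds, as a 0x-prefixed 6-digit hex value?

s_0 = plaintext = 0xC17704
s_1 = Round(s_0, k_0) = 0x70406E
s_2 = Round(s_1, k_1) = 0x06E8E5
s_3 = Round(s_2, k_2) = 0x8E5303
s_4 = Round(s_3, k_3) = 0x303C89
s_5 = Round(s_4, k_4) = 0xC89C8D
s_6 = Round(s_5, k_5) = 0xC8D7CD
s_7 = Round(s_6, k_6) = 0x7CDF1A
s_8 = Round(s_7, k_7) = 0xF1A94E

0xF1A94E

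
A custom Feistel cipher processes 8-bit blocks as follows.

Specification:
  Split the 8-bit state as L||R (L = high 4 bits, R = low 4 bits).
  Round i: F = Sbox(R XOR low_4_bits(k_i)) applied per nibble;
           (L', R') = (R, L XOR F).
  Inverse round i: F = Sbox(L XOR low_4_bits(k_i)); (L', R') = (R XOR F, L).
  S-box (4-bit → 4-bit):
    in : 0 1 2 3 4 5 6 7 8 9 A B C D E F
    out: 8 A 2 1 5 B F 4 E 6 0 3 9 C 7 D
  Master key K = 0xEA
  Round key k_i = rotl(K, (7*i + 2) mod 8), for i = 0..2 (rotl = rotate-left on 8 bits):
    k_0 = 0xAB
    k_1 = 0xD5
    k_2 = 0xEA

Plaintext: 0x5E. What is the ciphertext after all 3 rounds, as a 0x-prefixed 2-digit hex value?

0xDA

s_0 = plaintext = 0x5E
s_1 = Round(s_0, k_0) = 0xEE
s_2 = Round(s_1, k_1) = 0xED
s_3 = Round(s_2, k_2) = 0xDA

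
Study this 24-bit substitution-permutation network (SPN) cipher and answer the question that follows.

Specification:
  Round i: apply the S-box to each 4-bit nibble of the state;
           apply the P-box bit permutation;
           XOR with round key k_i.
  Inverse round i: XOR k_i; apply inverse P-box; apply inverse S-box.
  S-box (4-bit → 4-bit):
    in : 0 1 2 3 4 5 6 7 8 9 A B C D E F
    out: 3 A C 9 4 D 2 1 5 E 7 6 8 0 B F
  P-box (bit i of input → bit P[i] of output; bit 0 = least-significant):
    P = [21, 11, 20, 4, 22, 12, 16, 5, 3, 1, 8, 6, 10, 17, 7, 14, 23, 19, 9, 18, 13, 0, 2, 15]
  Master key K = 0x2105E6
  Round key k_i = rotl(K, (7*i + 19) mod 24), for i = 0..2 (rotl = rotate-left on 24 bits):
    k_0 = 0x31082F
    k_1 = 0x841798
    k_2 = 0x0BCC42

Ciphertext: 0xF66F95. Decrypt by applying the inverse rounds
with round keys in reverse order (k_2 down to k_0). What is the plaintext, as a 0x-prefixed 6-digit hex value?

s_0 = ciphertext = 0xF66F95
s_1 = InvRound(s_0, k_2) = 0xFF4985
s_2 = InvRound(s_1, k_1) = 0xBBE7AF
s_3 = InvRound(s_2, k_0) = 0x3AF4D6

0x3AF4D6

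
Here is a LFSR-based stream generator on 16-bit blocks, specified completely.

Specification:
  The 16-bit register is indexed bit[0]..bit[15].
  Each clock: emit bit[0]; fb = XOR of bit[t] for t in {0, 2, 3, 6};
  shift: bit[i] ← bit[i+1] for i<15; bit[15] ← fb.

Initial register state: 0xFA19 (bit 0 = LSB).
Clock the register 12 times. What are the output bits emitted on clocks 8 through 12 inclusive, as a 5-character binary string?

reg_0 = 0xFA19
clock 1: out=1, reg = 0x7D0C
clock 2: out=0, reg = 0x3E86
clock 3: out=0, reg = 0x9F43
clock 4: out=1, reg = 0x4FA1
clock 5: out=1, reg = 0xA7D0
clock 6: out=0, reg = 0xD3E8
clock 7: out=0, reg = 0x69F4
clock 8: out=0, reg = 0x34FA
clock 9: out=0, reg = 0x1A7D
clock 10: out=1, reg = 0x0D3E
clock 11: out=0, reg = 0x069F
clock 12: out=1, reg = 0x834F

00101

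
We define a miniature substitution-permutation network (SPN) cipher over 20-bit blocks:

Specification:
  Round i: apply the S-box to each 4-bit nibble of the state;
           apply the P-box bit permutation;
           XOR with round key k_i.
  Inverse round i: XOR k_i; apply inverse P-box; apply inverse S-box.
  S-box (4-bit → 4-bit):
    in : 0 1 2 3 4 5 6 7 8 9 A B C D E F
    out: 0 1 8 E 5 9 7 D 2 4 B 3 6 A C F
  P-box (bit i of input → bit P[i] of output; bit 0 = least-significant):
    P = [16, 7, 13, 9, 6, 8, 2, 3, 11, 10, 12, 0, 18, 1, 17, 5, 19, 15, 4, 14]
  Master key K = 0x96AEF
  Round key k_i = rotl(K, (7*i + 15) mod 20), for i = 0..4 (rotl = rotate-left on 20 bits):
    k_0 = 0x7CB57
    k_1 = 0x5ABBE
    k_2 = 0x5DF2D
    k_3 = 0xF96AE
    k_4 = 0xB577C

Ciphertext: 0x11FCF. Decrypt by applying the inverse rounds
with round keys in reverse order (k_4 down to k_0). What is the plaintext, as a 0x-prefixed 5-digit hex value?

s_0 = ciphertext = 0x11FCF
s_1 = InvRound(s_0, k_4) = 0x73508
s_2 = InvRound(s_1, k_3) = 0xBD0C3
s_3 = InvRound(s_2, k_2) = 0x1FBFD
s_4 = InvRound(s_3, k_1) = 0x2BE10
s_5 = InvRound(s_4, k_0) = 0x2B364

0x2B364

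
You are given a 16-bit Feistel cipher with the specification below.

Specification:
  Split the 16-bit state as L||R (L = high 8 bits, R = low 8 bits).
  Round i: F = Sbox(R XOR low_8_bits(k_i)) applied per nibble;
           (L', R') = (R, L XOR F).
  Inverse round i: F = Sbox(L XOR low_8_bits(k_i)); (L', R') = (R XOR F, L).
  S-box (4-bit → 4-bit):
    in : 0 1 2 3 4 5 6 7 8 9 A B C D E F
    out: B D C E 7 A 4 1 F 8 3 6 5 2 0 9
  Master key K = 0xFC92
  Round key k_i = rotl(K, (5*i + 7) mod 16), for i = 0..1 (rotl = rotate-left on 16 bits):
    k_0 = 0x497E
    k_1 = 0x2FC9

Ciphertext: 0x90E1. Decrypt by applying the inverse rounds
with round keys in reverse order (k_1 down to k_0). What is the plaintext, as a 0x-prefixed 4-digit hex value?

0x7149

s_0 = ciphertext = 0x90E1
s_1 = InvRound(s_0, k_1) = 0x4990
s_2 = InvRound(s_1, k_0) = 0x7149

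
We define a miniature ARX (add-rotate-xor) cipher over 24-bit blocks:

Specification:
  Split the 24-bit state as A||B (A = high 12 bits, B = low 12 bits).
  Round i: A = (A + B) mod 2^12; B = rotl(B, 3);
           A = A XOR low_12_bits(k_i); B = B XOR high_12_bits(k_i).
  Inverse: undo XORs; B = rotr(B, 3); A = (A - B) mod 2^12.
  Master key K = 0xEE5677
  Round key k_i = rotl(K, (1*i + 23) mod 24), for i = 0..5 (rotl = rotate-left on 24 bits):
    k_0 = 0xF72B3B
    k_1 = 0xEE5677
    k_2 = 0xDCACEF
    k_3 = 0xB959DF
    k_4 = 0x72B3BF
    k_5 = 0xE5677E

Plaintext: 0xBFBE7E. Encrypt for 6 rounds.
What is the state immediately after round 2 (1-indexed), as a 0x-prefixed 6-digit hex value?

0xBB0ACB

s_0 = plaintext = 0xBFBE7E
s_1 = Round(s_0, k_0) = 0x142C85
s_2 = Round(s_1, k_1) = 0xBB0ACB
s_3 = Round(s_2, k_2) = 0xA94B97
s_4 = Round(s_3, k_3) = 0xFF4728
s_5 = Round(s_4, k_4) = 0x4A3E68
s_6 = Round(s_5, k_5) = 0x475D11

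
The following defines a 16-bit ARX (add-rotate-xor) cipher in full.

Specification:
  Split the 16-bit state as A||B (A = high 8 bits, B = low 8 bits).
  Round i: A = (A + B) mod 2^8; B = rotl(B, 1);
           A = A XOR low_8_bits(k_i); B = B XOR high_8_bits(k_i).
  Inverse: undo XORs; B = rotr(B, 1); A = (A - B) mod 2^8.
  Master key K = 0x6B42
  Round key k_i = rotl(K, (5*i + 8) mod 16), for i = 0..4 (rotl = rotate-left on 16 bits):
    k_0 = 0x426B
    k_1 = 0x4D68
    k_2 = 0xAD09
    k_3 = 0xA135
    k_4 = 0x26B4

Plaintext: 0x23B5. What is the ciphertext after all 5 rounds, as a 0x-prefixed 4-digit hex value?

0x6A2B

s_0 = plaintext = 0x23B5
s_1 = Round(s_0, k_0) = 0xB329
s_2 = Round(s_1, k_1) = 0xB41F
s_3 = Round(s_2, k_2) = 0xDA93
s_4 = Round(s_3, k_3) = 0x5886
s_5 = Round(s_4, k_4) = 0x6A2B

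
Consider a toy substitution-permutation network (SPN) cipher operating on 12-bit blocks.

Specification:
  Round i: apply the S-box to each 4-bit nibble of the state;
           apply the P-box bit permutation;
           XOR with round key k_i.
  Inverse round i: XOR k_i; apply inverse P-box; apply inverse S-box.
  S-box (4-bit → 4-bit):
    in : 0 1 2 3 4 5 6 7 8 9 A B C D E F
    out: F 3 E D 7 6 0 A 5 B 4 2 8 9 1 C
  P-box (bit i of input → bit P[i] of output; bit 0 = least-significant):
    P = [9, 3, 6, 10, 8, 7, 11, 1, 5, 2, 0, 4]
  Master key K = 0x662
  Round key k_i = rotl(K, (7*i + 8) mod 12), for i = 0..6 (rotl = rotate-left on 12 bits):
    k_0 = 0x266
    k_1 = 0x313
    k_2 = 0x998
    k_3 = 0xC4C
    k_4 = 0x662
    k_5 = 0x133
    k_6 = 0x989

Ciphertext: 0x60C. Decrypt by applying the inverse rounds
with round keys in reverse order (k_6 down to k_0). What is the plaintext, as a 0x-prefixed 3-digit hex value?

s_0 = ciphertext = 0x60C
s_1 = InvRound(s_0, k_6) = 0x54D
s_2 = InvRound(s_1, k_5) = 0x9C2
s_3 = InvRound(s_2, k_4) = 0xE4D
s_4 = InvRound(s_3, k_3) = 0xA6E
s_5 = InvRound(s_4, k_2) = 0x998
s_6 = InvRound(s_5, k_1) = 0xA21
s_7 = InvRound(s_6, k_0) = 0x5FA

0x5FA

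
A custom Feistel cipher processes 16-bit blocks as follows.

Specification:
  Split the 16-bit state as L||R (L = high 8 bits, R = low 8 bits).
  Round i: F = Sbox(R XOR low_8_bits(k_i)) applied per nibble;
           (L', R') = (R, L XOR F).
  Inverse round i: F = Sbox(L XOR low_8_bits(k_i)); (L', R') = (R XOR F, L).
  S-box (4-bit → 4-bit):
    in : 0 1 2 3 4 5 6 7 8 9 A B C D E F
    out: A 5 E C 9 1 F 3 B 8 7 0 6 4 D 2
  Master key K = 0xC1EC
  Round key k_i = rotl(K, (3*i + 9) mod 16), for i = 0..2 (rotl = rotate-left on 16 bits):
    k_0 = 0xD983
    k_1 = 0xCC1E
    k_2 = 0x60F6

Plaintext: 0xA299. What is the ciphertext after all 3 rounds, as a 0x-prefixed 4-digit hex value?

s_0 = plaintext = 0xA299
s_1 = Round(s_0, k_0) = 0x99F5
s_2 = Round(s_1, k_1) = 0xF549
s_3 = Round(s_2, k_2) = 0x49F7

0x49F7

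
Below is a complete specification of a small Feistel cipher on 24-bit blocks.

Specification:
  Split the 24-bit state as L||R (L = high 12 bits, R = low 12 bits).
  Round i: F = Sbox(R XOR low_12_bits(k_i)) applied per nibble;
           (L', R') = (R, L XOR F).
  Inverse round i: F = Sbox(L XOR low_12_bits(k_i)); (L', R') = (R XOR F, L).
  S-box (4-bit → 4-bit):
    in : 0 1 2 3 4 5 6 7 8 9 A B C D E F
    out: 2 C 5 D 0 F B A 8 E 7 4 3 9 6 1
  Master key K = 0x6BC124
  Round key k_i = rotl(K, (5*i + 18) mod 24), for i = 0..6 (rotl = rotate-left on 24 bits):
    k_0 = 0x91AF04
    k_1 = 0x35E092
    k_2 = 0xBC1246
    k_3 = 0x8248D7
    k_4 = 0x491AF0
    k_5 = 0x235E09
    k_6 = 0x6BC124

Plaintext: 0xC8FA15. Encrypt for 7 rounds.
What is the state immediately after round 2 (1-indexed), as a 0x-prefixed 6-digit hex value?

s_0 = plaintext = 0xC8FA15
s_1 = Round(s_0, k_0) = 0xA15343
s_2 = Round(s_1, k_1) = 0x343789
s_3 = Round(s_2, k_2) = 0x789C72
s_4 = Round(s_3, k_3) = 0xC727F6
s_5 = Round(s_4, k_4) = 0x7F6559
s_6 = Round(s_5, k_5) = 0x559304
s_7 = Round(s_6, k_6) = 0x30400B

0x343789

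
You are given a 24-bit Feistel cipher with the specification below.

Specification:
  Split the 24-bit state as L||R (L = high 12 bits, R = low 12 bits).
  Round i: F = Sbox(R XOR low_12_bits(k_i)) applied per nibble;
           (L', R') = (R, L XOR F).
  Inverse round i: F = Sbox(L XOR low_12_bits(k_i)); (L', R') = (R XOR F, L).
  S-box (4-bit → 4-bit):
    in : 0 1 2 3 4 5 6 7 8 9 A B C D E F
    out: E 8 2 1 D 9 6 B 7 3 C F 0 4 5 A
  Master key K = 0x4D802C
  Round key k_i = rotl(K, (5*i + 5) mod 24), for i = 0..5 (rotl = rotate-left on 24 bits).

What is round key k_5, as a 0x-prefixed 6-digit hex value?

K = 0x4D802C
k_0 = rotl(K, (5*0+5) mod 24) = rotl(K, 5) = 0xB00589
k_1 = rotl(K, (5*1+5) mod 24) = rotl(K, 10) = 0x00B136
k_2 = rotl(K, (5*2+5) mod 24) = rotl(K, 15) = 0x1626C0
k_3 = rotl(K, (5*3+5) mod 24) = rotl(K, 20) = 0xC4D802
k_4 = rotl(K, (5*4+5) mod 24) = rotl(K, 1) = 0x9B0058
k_5 = rotl(K, (5*5+5) mod 24) = rotl(K, 6) = 0x600B13

0x600B13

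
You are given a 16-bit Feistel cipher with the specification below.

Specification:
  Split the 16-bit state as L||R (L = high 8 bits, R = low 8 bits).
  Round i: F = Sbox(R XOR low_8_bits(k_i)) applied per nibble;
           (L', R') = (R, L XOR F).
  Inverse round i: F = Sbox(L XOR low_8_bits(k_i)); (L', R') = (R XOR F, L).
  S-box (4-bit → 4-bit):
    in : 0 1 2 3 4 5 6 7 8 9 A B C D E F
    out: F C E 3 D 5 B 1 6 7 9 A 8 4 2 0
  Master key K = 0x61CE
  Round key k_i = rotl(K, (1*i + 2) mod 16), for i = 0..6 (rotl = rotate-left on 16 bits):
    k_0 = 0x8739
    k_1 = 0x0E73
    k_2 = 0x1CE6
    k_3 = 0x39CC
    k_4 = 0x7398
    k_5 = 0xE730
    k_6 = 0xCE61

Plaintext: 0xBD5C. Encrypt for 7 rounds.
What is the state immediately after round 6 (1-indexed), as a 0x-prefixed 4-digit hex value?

0xFA95

s_0 = plaintext = 0xBD5C
s_1 = Round(s_0, k_0) = 0x5C08
s_2 = Round(s_1, k_1) = 0x0846
s_3 = Round(s_2, k_2) = 0x4697
s_4 = Round(s_3, k_3) = 0x971C
s_5 = Round(s_4, k_4) = 0x1CFA
s_6 = Round(s_5, k_5) = 0xFA95
s_7 = Round(s_6, k_6) = 0x95F7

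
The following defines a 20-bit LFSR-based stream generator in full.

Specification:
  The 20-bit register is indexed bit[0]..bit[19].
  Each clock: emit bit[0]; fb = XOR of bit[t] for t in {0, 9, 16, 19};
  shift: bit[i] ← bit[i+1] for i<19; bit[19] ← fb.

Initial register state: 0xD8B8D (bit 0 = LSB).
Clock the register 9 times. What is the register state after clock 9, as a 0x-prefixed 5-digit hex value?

reg_0 = 0xD8B8D
clock 1: out=1, reg = 0x6C5C6
clock 2: out=0, reg = 0x362E3
clock 3: out=1, reg = 0x9B171
clock 4: out=1, reg = 0xCD8B8
clock 5: out=0, reg = 0xE6C5C
clock 6: out=0, reg = 0xF362E
clock 7: out=0, reg = 0xF9B17
clock 8: out=1, reg = 0x7CD8B
clock 9: out=1, reg = 0x3E6C5

0x3E6C5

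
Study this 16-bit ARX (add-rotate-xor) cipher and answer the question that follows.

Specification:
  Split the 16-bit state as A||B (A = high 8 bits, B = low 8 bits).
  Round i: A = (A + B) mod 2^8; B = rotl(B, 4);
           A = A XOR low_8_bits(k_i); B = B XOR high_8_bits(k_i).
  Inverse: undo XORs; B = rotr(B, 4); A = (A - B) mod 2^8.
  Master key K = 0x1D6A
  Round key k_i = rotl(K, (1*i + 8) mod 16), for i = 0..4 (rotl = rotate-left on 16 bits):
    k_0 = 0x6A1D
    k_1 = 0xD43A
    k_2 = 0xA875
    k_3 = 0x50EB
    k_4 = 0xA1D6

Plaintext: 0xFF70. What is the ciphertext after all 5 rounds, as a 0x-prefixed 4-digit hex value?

0x1F2C

s_0 = plaintext = 0xFF70
s_1 = Round(s_0, k_0) = 0x726D
s_2 = Round(s_1, k_1) = 0xE502
s_3 = Round(s_2, k_2) = 0x9288
s_4 = Round(s_3, k_3) = 0xF1D8
s_5 = Round(s_4, k_4) = 0x1F2C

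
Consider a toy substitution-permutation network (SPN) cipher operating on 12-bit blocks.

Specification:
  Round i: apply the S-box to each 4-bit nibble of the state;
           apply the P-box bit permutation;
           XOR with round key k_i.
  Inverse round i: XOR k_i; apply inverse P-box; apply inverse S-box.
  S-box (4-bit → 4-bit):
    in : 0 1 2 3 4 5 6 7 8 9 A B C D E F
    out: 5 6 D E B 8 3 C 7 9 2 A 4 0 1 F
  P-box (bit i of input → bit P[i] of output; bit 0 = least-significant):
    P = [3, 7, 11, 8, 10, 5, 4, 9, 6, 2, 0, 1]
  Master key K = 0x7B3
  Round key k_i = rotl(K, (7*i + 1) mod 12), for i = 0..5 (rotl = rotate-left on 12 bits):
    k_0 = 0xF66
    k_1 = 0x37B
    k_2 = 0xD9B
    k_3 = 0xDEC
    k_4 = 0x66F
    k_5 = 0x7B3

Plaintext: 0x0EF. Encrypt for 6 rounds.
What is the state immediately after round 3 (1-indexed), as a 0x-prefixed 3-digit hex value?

0x397

s_0 = plaintext = 0x0EF
s_1 = Round(s_0, k_0) = 0x2AF
s_2 = Round(s_1, k_1) = 0xA90
s_3 = Round(s_2, k_2) = 0x397
s_4 = Round(s_3, k_3) = 0x2EB
s_5 = Round(s_4, k_4) = 0x3AC
s_6 = Round(s_5, k_5) = 0xF94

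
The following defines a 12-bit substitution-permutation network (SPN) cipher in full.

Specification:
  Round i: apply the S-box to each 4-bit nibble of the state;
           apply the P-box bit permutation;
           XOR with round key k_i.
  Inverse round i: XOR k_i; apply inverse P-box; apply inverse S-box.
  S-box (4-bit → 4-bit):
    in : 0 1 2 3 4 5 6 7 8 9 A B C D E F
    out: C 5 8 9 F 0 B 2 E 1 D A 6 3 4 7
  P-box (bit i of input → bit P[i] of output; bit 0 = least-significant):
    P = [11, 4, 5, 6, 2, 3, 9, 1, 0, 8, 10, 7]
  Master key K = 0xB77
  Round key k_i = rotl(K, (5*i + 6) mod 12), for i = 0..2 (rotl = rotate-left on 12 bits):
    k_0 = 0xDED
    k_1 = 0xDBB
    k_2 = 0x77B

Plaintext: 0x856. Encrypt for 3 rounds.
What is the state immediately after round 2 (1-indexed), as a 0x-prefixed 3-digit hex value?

s_0 = plaintext = 0x856
s_1 = Round(s_0, k_0) = 0x03D
s_2 = Round(s_1, k_1) = 0x12D
s_3 = Round(s_2, k_2) = 0xB68

0x12D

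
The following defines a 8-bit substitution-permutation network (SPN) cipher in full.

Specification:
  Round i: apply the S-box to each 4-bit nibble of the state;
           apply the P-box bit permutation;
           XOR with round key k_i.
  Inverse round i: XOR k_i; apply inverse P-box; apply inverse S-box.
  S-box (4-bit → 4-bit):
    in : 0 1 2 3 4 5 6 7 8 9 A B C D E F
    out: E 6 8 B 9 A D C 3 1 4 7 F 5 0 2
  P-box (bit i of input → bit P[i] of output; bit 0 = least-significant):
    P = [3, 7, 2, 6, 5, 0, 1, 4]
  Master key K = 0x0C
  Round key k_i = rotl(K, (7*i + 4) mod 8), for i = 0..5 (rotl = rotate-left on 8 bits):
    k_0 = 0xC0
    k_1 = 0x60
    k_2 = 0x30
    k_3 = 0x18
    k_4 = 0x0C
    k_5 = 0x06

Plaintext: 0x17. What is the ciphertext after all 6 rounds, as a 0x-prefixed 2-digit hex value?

0x02

s_0 = plaintext = 0x17
s_1 = Round(s_0, k_0) = 0x87
s_2 = Round(s_1, k_1) = 0x05
s_3 = Round(s_2, k_2) = 0xE3
s_4 = Round(s_3, k_3) = 0xD0
s_5 = Round(s_4, k_4) = 0xEA
s_6 = Round(s_5, k_5) = 0x02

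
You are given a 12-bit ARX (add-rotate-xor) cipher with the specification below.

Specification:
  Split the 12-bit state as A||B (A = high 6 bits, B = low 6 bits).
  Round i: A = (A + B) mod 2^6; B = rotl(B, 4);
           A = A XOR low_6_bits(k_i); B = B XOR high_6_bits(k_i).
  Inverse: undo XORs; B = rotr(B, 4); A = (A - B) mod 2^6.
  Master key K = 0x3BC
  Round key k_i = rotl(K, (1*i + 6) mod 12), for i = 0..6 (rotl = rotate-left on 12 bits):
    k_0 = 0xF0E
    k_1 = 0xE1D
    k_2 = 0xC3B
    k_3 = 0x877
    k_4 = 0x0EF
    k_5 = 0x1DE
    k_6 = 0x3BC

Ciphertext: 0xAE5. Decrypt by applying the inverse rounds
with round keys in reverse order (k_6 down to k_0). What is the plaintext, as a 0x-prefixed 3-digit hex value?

s_0 = ciphertext = 0xAE5
s_1 = InvRound(s_0, k_6) = 0xA6E
s_2 = InvRound(s_1, k_5) = 0x466
s_3 = InvRound(s_2, k_4) = 0xA16
s_4 = InvRound(s_3, k_3) = 0x01F
s_5 = InvRound(s_4, k_2) = 0xF7E
s_6 = InvRound(s_5, k_1) = 0x218
s_7 = InvRound(s_6, k_0) = 0xD12

0xD12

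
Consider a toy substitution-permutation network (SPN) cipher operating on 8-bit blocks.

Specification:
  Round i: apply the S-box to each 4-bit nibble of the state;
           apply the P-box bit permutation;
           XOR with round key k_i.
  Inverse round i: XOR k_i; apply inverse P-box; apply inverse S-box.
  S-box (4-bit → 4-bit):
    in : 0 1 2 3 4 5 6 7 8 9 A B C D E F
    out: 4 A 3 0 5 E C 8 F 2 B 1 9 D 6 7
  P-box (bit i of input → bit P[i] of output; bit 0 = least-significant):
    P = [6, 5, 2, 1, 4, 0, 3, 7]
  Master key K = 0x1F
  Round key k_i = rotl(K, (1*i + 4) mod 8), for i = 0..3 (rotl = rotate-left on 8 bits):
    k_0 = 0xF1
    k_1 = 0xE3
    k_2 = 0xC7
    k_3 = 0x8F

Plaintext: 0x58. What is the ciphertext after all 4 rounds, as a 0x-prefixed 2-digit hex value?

s_0 = plaintext = 0x58
s_1 = Round(s_0, k_0) = 0x1E
s_2 = Round(s_1, k_1) = 0x46
s_3 = Round(s_2, k_2) = 0xD9
s_4 = Round(s_3, k_3) = 0x37

0x37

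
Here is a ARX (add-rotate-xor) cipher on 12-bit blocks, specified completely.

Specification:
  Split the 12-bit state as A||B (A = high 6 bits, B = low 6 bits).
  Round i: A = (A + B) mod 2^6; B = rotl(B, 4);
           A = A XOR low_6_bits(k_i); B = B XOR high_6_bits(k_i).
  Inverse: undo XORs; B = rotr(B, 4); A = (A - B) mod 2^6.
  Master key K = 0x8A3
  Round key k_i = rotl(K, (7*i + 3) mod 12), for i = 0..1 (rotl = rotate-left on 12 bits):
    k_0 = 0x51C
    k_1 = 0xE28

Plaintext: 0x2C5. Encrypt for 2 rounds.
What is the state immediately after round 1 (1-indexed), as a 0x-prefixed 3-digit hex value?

0x305

s_0 = plaintext = 0x2C5
s_1 = Round(s_0, k_0) = 0x305
s_2 = Round(s_1, k_1) = 0xE69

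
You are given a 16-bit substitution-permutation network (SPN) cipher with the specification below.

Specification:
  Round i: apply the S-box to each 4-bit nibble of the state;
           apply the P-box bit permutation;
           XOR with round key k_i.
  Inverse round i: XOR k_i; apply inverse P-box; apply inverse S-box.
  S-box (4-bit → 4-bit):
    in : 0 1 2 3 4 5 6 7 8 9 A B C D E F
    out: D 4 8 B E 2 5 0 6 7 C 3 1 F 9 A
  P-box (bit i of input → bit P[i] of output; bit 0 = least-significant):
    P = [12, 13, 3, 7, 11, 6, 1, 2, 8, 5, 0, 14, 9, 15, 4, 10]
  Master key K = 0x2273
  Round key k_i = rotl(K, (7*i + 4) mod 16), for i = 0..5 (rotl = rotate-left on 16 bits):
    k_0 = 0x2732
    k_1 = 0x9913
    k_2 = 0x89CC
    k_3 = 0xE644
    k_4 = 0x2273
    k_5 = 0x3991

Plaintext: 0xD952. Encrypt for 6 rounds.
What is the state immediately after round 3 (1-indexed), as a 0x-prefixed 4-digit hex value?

s_0 = plaintext = 0xD952
s_1 = Round(s_0, k_0) = 0xA0C3
s_2 = Round(s_1, k_1) = 0xE482
s_3 = Round(s_2, k_2) = 0xCF2F
s_4 = Round(s_3, k_3) = 0x84E0
s_5 = Round(s_4, k_4) = 0xFACE
s_6 = Round(s_5, k_5) = 0xE510

0xCF2F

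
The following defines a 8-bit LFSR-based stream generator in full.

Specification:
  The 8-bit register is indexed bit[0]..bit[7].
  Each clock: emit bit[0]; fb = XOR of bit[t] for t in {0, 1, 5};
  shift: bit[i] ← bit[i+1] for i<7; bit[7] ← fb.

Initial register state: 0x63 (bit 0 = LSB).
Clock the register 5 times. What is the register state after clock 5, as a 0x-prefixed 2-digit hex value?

0xCB

reg_0 = 0x63
clock 1: out=1, reg = 0xB1
clock 2: out=1, reg = 0x58
clock 3: out=0, reg = 0x2C
clock 4: out=0, reg = 0x96
clock 5: out=0, reg = 0xCB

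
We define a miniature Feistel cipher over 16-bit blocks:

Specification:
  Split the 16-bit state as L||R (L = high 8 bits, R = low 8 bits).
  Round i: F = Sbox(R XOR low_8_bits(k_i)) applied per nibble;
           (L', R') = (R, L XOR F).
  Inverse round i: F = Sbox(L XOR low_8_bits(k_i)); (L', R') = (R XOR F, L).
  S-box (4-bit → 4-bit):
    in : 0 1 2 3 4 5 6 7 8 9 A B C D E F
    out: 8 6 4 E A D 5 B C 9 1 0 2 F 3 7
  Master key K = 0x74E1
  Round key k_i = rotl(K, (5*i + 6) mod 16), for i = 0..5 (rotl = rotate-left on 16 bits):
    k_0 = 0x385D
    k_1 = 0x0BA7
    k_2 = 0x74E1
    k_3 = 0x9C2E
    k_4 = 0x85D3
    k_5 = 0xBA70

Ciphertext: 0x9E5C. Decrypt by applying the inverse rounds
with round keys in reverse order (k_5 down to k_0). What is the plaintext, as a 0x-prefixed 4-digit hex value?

s_0 = ciphertext = 0x9E5C
s_1 = InvRound(s_0, k_5) = 0x6F9E
s_2 = InvRound(s_1, k_4) = 0x9C6F
s_3 = InvRound(s_2, k_3) = 0x6B9C
s_4 = InvRound(s_3, k_2) = 0x5D6B
s_5 = InvRound(s_4, k_1) = 0x1A5D
s_6 = InvRound(s_5, k_0) = 0xF61A

0xF61A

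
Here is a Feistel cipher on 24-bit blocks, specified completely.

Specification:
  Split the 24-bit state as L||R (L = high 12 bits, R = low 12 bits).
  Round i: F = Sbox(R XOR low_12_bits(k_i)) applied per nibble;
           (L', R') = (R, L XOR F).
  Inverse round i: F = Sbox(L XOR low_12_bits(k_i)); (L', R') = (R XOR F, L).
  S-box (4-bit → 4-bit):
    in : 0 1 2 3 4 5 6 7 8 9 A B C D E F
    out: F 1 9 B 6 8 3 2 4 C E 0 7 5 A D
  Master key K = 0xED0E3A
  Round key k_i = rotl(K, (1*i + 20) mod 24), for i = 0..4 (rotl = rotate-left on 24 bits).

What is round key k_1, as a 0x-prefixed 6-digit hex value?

0x5DA1C7

K = 0xED0E3A
k_0 = rotl(K, (1*0+20) mod 24) = rotl(K, 20) = 0xAED0E3
k_1 = rotl(K, (1*1+20) mod 24) = rotl(K, 21) = 0x5DA1C7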